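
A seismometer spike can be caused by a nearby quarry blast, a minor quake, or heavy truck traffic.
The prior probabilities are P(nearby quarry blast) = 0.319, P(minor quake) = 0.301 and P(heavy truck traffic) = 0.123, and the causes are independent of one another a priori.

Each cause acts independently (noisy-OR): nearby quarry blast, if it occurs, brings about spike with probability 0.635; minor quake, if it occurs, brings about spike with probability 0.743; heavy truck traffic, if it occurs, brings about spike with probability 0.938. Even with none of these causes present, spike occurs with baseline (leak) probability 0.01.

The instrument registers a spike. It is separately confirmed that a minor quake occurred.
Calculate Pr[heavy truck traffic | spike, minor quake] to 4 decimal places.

Pr[heavy truck traffic | spike, minor quake] ≈ 0.1480

Under noisy-OR, P(spike | causes) = 1 − (1−0.01)·∏(1−qᵢ) over the active causes.
P(spike | minor quake) = 0.74557*0.681*0.877 + 0.984225*0.681*0.123 + 0.907133*0.319*0.877 + 0.994242*0.319*0.123 = 0.445282 + 0.082442 + 0.253782 + 0.039011 = 0.820517
Of this, 0.121453 comes from 0.082442 + 0.039011 (the heavy truck traffic=true cases).
Hence the posterior is 0.121453/0.820517 ≈ 0.1480.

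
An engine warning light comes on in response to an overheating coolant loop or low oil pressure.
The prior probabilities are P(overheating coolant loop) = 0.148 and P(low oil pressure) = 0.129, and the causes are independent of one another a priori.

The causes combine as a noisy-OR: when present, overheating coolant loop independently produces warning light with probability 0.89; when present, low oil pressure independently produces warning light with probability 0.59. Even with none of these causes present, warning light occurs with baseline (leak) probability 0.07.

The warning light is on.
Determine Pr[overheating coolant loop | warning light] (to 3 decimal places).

Pr[overheating coolant loop | warning light] ≈ 0.528

Under noisy-OR, P(warning light | causes) = 1 − (1−0.07)·∏(1−qᵢ) over the active causes.
By total probability over the 4 (overheating coolant loop, low oil pressure) configurations:
  P(warning light) = 0.07·0.852·0.871 + 0.6187·0.852·0.129 + 0.8977·0.148·0.871 + 0.958057·0.148·0.129
        = 0.051946 + 0.068000 + 0.115721 + 0.018291 = 0.253958
The terms with overheating coolant loop present sum to 0.134012, so
  P(overheating coolant loop | warning light) = 0.134012 / 0.253958 ≈ 0.528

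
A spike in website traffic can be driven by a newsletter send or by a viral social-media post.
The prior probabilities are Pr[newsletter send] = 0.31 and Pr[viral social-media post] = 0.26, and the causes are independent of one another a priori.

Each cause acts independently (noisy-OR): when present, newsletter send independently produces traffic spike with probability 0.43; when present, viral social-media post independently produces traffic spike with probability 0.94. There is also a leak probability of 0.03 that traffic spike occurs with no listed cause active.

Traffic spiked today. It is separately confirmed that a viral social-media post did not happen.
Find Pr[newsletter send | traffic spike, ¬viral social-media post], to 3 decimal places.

Pr[newsletter send | traffic spike, ¬viral social-media post] ≈ 0.870

Under noisy-OR, P(traffic spike | causes) = 1 − (1−0.03)·∏(1−qᵢ) over the active causes.
P(traffic spike | ¬viral social-media post) = 0.03×0.69 + 0.4471×0.31 = 0.020700 + 0.138601 = 0.159301
Restricting to configurations with newsletter send present: 0.4471×0.31 = 0.138601.
So P(newsletter send | traffic spike, ¬viral social-media post) = 0.138601/0.159301 ≈ 0.870.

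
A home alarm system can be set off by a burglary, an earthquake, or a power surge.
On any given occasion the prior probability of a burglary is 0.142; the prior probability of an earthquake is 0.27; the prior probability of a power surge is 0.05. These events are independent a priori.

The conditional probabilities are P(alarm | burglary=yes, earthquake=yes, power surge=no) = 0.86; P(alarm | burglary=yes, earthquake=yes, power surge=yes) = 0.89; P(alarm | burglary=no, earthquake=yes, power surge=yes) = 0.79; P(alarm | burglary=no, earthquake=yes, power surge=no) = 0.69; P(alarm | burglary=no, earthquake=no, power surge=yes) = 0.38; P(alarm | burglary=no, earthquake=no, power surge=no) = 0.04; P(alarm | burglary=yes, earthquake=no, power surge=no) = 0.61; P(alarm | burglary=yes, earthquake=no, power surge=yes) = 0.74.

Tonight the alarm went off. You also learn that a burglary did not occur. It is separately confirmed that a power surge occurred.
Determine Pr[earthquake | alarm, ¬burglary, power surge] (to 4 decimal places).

Pr[earthquake | alarm, ¬burglary, power surge] ≈ 0.4347

By total probability over both values of earthquake:
  P(alarm | ¬burglary, power surge) = 0.38*0.73 + 0.79*0.27
        = 0.277400 + 0.213300 = 0.490700
The terms with earthquake present sum to 0.213300, so
  P(earthquake | alarm, ¬burglary, power surge) = 0.213300 / 0.490700 ≈ 0.4347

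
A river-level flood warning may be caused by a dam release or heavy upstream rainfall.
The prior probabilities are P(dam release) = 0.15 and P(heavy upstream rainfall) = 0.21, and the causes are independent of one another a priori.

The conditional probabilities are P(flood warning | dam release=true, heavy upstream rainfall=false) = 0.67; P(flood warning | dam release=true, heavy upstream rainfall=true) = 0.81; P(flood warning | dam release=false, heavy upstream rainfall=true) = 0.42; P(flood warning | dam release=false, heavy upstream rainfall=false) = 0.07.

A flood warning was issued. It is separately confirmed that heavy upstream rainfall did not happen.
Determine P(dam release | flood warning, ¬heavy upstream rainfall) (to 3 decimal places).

P(flood warning | ¬heavy upstream rainfall) = 0.07*0.85 + 0.67*0.15 = 0.059500 + 0.100500 = 0.160000
Of this, 0.100500 comes from 0.67*0.15 (the dam release=true cases).
So P(dam release | flood warning, ¬heavy upstream rainfall) = 0.100500/0.160000 ≈ 0.628.

P(dam release | flood warning, ¬heavy upstream rainfall) ≈ 0.628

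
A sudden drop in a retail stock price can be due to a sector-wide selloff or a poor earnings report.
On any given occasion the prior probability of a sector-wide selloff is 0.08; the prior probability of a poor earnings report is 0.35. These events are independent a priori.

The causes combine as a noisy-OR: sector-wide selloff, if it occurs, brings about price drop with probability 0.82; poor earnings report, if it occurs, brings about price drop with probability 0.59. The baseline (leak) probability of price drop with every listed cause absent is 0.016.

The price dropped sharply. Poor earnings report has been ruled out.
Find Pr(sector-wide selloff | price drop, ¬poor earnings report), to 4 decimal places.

Under noisy-OR, P(price drop | causes) = 1 − (1−0.016)·∏(1−qᵢ) over the active causes.
Sum P(price drop|·) weighted by the priors over both values of sector-wide selloff:
  P(price drop | ¬poor earnings report) = 0.016*0.92 + 0.82288*0.08
        = 0.014720 + 0.065830 = 0.080550
Configurations with sector-wide selloff contribute 0.065830, so
  P(sector-wide selloff | price drop, ¬poor earnings report) = 0.065830 / 0.080550 ≈ 0.8173

Pr(sector-wide selloff | price drop, ¬poor earnings report) ≈ 0.8173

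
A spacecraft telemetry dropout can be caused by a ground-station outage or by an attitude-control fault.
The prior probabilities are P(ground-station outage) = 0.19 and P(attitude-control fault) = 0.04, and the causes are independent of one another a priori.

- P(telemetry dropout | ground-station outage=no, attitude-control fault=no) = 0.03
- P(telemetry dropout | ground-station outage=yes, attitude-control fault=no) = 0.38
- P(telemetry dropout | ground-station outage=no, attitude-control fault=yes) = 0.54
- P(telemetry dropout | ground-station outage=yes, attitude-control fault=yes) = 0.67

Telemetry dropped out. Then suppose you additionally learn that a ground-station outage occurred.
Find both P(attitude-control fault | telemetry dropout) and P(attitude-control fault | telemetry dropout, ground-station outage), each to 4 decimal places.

P(attitude-control fault | telemetry dropout) ≈ 0.1960; P(attitude-control fault | telemetry dropout, ground-station outage) ≈ 0.0684

By total probability over the 4 (ground-station outage, attitude-control fault) configurations:
  P(telemetry dropout) = 0.03*0.81*0.96 + 0.54*0.81*0.04 + 0.38*0.19*0.96 + 0.67*0.19*0.04
        = 0.023328 + 0.017496 + 0.069312 + 0.005092 = 0.115228
Keeping only the attitude-control fault-present terms gives 0.022588, so
  P(attitude-control fault | telemetry dropout) = 0.022588 / 0.115228 ≈ 0.1960

With the extra evidence:
For the numerator, keep only attitude-control fault=true terms: 0.67·0.04 = 0.026800
Denominator P(telemetry dropout | ground-station outage): 0.38·0.96 + 0.67·0.04 = 0.391600
Posterior = 0.026800 / 0.391600 ≈ 0.0684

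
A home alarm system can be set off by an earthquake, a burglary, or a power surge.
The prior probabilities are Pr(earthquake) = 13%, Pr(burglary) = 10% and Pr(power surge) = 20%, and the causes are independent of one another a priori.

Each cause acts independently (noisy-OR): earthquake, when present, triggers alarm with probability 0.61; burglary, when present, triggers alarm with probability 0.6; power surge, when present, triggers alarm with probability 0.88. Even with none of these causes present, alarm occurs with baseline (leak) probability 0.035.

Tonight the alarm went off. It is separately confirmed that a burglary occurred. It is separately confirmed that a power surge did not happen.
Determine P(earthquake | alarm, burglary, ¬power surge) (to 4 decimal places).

P(earthquake | alarm, burglary, ¬power surge) ≈ 0.1713

Under noisy-OR, P(alarm | causes) = 1 − (1−0.035)·∏(1−qᵢ) over the active causes.
By total probability over both values of earthquake:
  P(alarm | burglary, ¬power surge) = 0.614×0.87 + 0.84946×0.13
        = 0.534180 + 0.110430 = 0.644610
The terms with earthquake present sum to 0.110430, so
  P(earthquake | alarm, burglary, ¬power surge) = 0.110430 / 0.644610 ≈ 0.1713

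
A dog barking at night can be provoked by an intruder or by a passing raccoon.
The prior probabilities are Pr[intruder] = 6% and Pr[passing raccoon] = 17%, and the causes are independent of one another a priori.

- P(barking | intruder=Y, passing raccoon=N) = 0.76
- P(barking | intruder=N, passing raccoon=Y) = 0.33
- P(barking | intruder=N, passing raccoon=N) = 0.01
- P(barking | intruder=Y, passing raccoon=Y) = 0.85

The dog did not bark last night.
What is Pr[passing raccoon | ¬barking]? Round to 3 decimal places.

P(¬barking) = 0.99*0.94*0.83 + 0.67*0.94*0.17 + 0.24*0.06*0.83 + 0.15*0.06*0.17 = 0.772398 + 0.107066 + 0.011952 + 0.001530 = 0.892946
Restricting to configurations with passing raccoon present: 0.107066 + 0.001530 = 0.108596.
P(passing raccoon | ¬barking) = 0.108596 / 0.892946 ≈ 0.122

Pr[passing raccoon | ¬barking] ≈ 0.122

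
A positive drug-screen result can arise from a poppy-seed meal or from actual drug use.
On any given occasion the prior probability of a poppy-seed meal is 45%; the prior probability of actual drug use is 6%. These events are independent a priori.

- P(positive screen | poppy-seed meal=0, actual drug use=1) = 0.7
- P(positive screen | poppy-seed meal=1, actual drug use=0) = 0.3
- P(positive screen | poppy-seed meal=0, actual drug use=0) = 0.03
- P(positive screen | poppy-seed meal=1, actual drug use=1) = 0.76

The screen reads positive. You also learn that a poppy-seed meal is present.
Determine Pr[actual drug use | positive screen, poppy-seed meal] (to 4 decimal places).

Weight on actual drug use=true, given the evidence: 0.76*0.06 = 0.045600
The normalizing constant is 0.3*0.94 + 0.76*0.06 = 0.327600
P(actual drug use | positive screen, poppy-seed meal) = 0.045600/0.327600 ≈ 0.1392

Pr[actual drug use | positive screen, poppy-seed meal] ≈ 0.1392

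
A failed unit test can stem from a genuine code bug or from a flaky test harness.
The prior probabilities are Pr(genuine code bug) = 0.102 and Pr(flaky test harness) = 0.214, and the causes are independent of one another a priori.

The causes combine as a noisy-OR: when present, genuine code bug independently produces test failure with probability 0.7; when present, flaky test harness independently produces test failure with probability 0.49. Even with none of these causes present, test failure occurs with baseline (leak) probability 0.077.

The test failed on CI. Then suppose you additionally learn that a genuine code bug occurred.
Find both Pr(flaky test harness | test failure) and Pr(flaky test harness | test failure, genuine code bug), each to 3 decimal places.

Under noisy-OR, P(test failure | causes) = 1 − (1−0.077)·∏(1−qᵢ) over the active causes.
P(test failure) = 0.077·0.898·0.786 + 0.52927·0.898·0.214 + 0.7231·0.102·0.786 + 0.858781·0.102·0.214 = 0.054349 + 0.101711 + 0.057972 + 0.018745 = 0.232777
The flaky test harness-present share is 0.101711 + 0.018745 = 0.120456.
So P(flaky test harness | test failure) = 0.120456/0.232777 ≈ 0.517.

With the extra evidence:
P(test failure | genuine code bug) = 0.7231·0.786 + 0.858781·0.214 = 0.568357 + 0.183779 = 0.752136
Of this, 0.183779 comes from 0.858781·0.214 (the flaky test harness=true cases).
So P(flaky test harness | test failure, genuine code bug) = 0.183779/0.752136 ≈ 0.244.

Pr(flaky test harness | test failure) ≈ 0.517; Pr(flaky test harness | test failure, genuine code bug) ≈ 0.244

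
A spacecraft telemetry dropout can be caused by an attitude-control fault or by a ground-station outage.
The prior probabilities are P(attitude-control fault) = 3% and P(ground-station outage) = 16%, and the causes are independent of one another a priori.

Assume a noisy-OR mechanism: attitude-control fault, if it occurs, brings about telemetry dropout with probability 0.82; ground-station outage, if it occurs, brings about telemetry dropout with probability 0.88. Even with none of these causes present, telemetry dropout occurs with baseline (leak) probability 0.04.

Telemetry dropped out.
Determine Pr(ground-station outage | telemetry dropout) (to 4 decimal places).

Pr(ground-station outage | telemetry dropout) ≈ 0.7266

Under noisy-OR, P(telemetry dropout | causes) = 1 − (1−0.04)·∏(1−qᵢ) over the active causes.
For the numerator, keep only ground-station outage=true terms: 0.137321 + 0.004700 = 0.142021
The normalizing constant is 0.04·0.97·0.84 + 0.8848·0.97·0.16 + 0.8272·0.03·0.84 + 0.979264·0.03·0.16 = 0.195458
Posterior = 0.142021 / 0.195458 ≈ 0.7266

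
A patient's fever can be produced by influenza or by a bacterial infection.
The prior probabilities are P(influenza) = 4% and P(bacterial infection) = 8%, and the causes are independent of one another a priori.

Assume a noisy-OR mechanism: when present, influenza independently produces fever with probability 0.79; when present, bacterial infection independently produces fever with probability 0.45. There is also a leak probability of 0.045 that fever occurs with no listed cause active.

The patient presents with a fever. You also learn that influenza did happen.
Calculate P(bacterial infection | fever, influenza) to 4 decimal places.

P(bacterial infection | fever, influenza) ≈ 0.0882

Under noisy-OR, P(fever | causes) = 1 − (1−0.045)·∏(1−qᵢ) over the active causes.
Weight on bacterial infection=true, given the evidence: 0.889698·0.08 = 0.071176
The normalizing constant is 0.79945·0.92 + 0.889698·0.08 = 0.806670
Posterior = 0.071176 / 0.806670 ≈ 0.0882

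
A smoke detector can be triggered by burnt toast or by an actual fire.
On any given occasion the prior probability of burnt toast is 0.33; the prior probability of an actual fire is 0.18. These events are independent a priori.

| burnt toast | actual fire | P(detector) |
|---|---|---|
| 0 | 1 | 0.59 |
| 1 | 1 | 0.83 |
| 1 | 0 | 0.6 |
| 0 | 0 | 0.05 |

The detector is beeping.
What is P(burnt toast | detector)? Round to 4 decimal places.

P(burnt toast | detector) ≈ 0.6822

Numerator (weight on configurations with burnt toast): 0.162360 + 0.049302 = 0.211662
Normalizer over all consistent configurations: 0.05·0.67·0.82 + 0.59·0.67·0.18 + 0.6·0.33·0.82 + 0.83·0.33·0.18 = 0.310286
Posterior = 0.211662 / 0.310286 ≈ 0.6822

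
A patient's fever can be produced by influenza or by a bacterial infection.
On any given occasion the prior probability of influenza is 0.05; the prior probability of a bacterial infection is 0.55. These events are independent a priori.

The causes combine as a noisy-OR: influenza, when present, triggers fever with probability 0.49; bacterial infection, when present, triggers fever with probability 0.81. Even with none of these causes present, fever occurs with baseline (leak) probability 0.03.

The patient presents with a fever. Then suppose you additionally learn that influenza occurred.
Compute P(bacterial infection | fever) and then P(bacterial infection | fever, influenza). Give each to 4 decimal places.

Under noisy-OR, P(fever | causes) = 1 − (1−0.03)·∏(1−qᵢ) over the active causes.
Numerator (weight on configurations with bacterial infection): 0.426203 + 0.024915 = 0.451118
The normalizing constant is 0.03×0.95×0.45 + 0.8157×0.95×0.55 + 0.5053×0.05×0.45 + 0.906007×0.05×0.55 = 0.475312
P(bacterial infection | fever) = 0.451118/0.475312 ≈ 0.9491

With the extra evidence:
Numerator (weight on configurations with bacterial infection): 0.906007*0.55 = 0.498304
Normalizer over all consistent configurations: 0.5053*0.45 + 0.906007*0.55 = 0.725689
P(bacterial infection | fever, influenza) = 0.498304/0.725689 ≈ 0.6867
— influenza explains away the evidence for bacterial infection.

P(bacterial infection | fever) ≈ 0.9491; P(bacterial infection | fever, influenza) ≈ 0.6867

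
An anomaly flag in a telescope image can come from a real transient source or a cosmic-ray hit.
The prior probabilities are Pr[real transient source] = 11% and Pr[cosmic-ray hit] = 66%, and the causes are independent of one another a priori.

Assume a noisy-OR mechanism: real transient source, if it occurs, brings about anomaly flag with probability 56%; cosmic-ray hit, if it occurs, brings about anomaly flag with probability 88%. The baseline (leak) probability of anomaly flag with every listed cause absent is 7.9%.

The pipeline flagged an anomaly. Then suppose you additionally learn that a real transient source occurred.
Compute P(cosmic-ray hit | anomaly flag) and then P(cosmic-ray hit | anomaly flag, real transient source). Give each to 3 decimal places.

P(cosmic-ray hit | anomaly flag) ≈ 0.928; P(cosmic-ray hit | anomaly flag, real transient source) ≈ 0.756

Under noisy-OR, P(anomaly flag | causes) = 1 − (1−0.079)·∏(1−qᵢ) over the active causes.
For the numerator, keep only cosmic-ray hit=true terms: 0.522481 + 0.069070 = 0.591551
Denominator P(anomaly flag): 0.079·0.89·0.34 + 0.88948·0.89·0.66 + 0.59476·0.11·0.34 + 0.951371·0.11·0.66 = 0.637700
P(cosmic-ray hit | anomaly flag) = 0.591551/0.637700 ≈ 0.928

Now condition on the additional information:
Enumerate both values of cosmic-ray hit and weight by the priors:
  P(anomaly flag | real transient source) = 0.59476×0.34 + 0.951371×0.66
        = 0.202218 + 0.627905 = 0.830123
The terms with cosmic-ray hit present sum to 0.627905, so
  P(cosmic-ray hit | anomaly flag, real transient source) = 0.627905 / 0.830123 ≈ 0.756
— real transient source explains away the evidence for cosmic-ray hit.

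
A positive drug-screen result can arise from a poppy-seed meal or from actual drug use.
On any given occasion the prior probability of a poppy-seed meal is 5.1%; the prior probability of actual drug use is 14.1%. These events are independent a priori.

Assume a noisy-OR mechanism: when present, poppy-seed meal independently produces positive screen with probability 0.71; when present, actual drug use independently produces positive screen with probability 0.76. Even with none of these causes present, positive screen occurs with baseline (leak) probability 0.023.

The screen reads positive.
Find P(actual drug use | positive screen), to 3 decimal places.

Under noisy-OR, P(positive screen | causes) = 1 − (1−0.023)·∏(1−qᵢ) over the active causes.
For the numerator, keep only actual drug use=true terms: 0.102433 + 0.006702 = 0.109135
Normalizer over all consistent configurations: 0.023·0.949·0.859 + 0.76552·0.949·0.141 + 0.71667·0.051·0.859 + 0.932001·0.051·0.141 = 0.159281
P(actual drug use | positive screen) = 0.109135/0.159281 ≈ 0.685

P(actual drug use | positive screen) ≈ 0.685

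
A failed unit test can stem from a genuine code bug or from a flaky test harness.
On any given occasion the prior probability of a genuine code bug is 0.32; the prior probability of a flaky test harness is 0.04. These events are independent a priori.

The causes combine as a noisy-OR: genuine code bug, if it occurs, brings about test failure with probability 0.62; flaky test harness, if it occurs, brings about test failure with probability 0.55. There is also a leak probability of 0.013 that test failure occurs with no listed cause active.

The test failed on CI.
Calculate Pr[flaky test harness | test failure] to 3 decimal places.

Pr[flaky test harness | test failure] ≈ 0.114

Under noisy-OR, P(test failure | causes) = 1 − (1−0.013)·∏(1−qᵢ) over the active causes.
Sum P(test failure|·) weighted by the priors over the 4 (genuine code bug, flaky test harness) configurations:
  P(test failure) = 0.013×0.68×0.96 + 0.55585×0.68×0.04 + 0.62494×0.32×0.96 + 0.831223×0.32×0.04
        = 0.008486 + 0.015119 + 0.191982 + 0.010640 = 0.226227
Configurations with flaky test harness contribute 0.025759, so
  P(flaky test harness | test failure) = 0.025759 / 0.226227 ≈ 0.114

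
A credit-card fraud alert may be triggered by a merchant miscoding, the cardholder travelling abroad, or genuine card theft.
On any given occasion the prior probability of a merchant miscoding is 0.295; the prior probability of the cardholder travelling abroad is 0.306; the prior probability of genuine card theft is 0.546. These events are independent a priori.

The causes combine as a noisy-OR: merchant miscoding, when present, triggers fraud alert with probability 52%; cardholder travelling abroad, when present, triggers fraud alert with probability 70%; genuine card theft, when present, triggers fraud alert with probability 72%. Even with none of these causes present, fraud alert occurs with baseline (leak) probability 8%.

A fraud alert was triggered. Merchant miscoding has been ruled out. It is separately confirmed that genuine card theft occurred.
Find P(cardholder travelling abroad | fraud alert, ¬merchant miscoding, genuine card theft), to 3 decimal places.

P(cardholder travelling abroad | fraud alert, ¬merchant miscoding, genuine card theft) ≈ 0.354

Under noisy-OR, P(fraud alert | causes) = 1 − (1−0.08)·∏(1−qᵢ) over the active causes.
P(fraud alert | ¬merchant miscoding, genuine card theft) = 0.7424×0.694 + 0.92272×0.306 = 0.515226 + 0.282352 = 0.797578
The cardholder travelling abroad-present share is 0.92272×0.306 = 0.282352.
So P(cardholder travelling abroad | fraud alert, ¬merchant miscoding, genuine card theft) = 0.282352/0.797578 ≈ 0.354.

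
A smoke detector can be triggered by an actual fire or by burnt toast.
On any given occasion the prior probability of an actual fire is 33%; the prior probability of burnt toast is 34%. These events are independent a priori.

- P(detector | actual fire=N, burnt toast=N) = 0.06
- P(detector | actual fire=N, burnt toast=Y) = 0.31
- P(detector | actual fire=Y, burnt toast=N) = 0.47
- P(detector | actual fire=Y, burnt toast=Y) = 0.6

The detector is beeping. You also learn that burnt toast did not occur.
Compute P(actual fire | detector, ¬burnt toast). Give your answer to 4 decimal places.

By total probability over both values of actual fire:
  P(detector | ¬burnt toast) = 0.06×0.67 + 0.47×0.33
        = 0.040200 + 0.155100 = 0.195300
The terms with actual fire present sum to 0.155100, so
  P(actual fire | detector, ¬burnt toast) = 0.155100 / 0.195300 ≈ 0.7942

P(actual fire | detector, ¬burnt toast) ≈ 0.7942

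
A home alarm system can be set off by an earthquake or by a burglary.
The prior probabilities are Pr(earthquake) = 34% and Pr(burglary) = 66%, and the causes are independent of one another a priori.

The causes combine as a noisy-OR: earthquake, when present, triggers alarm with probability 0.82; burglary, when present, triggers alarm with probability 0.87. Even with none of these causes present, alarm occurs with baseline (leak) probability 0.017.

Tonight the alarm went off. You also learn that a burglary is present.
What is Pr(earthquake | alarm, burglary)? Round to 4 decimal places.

Under noisy-OR, P(alarm | causes) = 1 − (1−0.017)·∏(1−qᵢ) over the active causes.
P(alarm | burglary) = 0.87221*0.66 + 0.976998*0.34 = 0.575659 + 0.332179 = 0.907838
Restricting to configurations with earthquake present: 0.976998*0.34 = 0.332179.
Hence the posterior is 0.332179/0.907838 ≈ 0.3659.

Pr(earthquake | alarm, burglary) ≈ 0.3659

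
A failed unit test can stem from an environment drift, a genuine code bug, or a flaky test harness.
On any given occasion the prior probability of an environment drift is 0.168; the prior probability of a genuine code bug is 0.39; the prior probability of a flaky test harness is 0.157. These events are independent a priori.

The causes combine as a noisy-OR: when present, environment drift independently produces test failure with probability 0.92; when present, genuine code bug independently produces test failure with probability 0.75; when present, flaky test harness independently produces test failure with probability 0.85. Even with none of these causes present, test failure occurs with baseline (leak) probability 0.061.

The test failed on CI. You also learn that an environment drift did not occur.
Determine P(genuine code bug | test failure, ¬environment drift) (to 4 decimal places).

P(genuine code bug | test failure, ¬environment drift) ≈ 0.7322

Under noisy-OR, P(test failure | causes) = 1 − (1−0.061)·∏(1−qᵢ) over the active causes.
P(test failure | ¬environment drift) = 0.061·0.61·0.843 + 0.85915·0.61·0.157 + 0.76525·0.39·0.843 + 0.964788·0.39·0.157 = 0.031368 + 0.082281 + 0.251591 + 0.059074 = 0.424314
Of this, 0.310665 comes from 0.251591 + 0.059074 (the genuine code bug=true cases).
Hence the posterior is 0.310665/0.424314 ≈ 0.7322.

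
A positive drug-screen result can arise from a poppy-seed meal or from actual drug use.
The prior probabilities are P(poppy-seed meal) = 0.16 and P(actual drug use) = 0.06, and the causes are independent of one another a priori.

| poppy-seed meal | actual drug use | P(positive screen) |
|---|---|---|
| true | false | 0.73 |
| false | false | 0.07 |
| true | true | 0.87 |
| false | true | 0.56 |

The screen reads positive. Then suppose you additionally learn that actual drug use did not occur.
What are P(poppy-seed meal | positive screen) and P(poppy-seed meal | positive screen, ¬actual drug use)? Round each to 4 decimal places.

By total probability over the 4 (poppy-seed meal, actual drug use) configurations:
  P(positive screen) = 0.07×0.84×0.94 + 0.56×0.84×0.06 + 0.73×0.16×0.94 + 0.87×0.16×0.06
        = 0.055272 + 0.028224 + 0.109792 + 0.008352 = 0.201640
Configurations with poppy-seed meal contribute 0.118144, so
  P(poppy-seed meal | positive screen) = 0.118144 / 0.201640 ≈ 0.5859

Now also conditioning on actual drug use≠true:
By total probability over both values of poppy-seed meal:
  P(positive screen | ¬actual drug use) = 0.07·0.84 + 0.73·0.16
        = 0.058800 + 0.116800 = 0.175600
The terms with poppy-seed meal present sum to 0.116800, so
  P(poppy-seed meal | positive screen, ¬actual drug use) = 0.116800 / 0.175600 ≈ 0.6651
Ruling out actual drug use raises the posterior on poppy-seed meal — the flip side of explaining away.

P(poppy-seed meal | positive screen) ≈ 0.5859; P(poppy-seed meal | positive screen, ¬actual drug use) ≈ 0.6651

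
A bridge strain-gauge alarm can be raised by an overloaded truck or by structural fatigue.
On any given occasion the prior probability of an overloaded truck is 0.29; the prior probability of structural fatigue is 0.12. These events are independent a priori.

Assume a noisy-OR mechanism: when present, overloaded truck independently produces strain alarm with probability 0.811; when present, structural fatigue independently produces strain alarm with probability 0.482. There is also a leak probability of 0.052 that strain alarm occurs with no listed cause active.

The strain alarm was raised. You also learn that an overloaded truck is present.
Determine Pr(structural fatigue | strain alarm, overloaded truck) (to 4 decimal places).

Pr(structural fatigue | strain alarm, overloaded truck) ≈ 0.1310

Under noisy-OR, P(strain alarm | causes) = 1 − (1−0.052)·∏(1−qᵢ) over the active causes.
For the numerator, keep only structural fatigue=true terms: 0.907189*0.12 = 0.108863
Normalizer over all consistent configurations: 0.820828*0.88 + 0.907189*0.12 = 0.831192
Posterior = 0.108863 / 0.831192 ≈ 0.1310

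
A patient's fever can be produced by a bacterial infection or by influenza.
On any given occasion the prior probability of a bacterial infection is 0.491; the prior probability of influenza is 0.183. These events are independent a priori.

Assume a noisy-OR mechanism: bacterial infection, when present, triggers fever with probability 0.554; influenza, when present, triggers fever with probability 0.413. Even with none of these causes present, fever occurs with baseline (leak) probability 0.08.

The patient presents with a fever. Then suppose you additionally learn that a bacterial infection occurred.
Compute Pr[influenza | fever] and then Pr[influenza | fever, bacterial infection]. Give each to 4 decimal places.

Pr[influenza | fever] ≈ 0.2916; Pr[influenza | fever, bacterial infection] ≈ 0.2238

Under noisy-OR, P(fever | causes) = 1 − (1−0.08)·∏(1−qᵢ) over the active causes.
P(fever) = 0.08×0.509×0.817 + 0.45996×0.509×0.183 + 0.58968×0.491×0.817 + 0.759142×0.491×0.183 = 0.033268 + 0.042844 + 0.236548 + 0.068211 = 0.380871
Restricting to configurations with influenza present: 0.042844 + 0.068211 = 0.111055.
P(influenza | fever) = 0.111055 / 0.380871 ≈ 0.2916

Now also conditioning on bacterial infection=true:
P(fever | bacterial infection) = 0.58968·0.817 + 0.759142·0.183 = 0.481769 + 0.138923 = 0.620692
The influenza-present share is 0.759142·0.183 = 0.138923.
P(influenza | fever, bacterial infection) = 0.138923 / 0.620692 ≈ 0.2238
— bacterial infection explains away the evidence for influenza.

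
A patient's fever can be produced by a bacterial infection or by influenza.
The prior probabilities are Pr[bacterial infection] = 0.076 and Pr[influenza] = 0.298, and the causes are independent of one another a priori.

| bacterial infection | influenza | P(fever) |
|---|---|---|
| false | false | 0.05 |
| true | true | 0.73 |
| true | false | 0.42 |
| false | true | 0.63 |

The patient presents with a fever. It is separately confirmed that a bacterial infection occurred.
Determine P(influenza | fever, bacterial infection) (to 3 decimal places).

P(influenza | fever, bacterial infection) ≈ 0.425

P(fever | bacterial infection) = 0.42·0.702 + 0.73·0.298 = 0.294840 + 0.217540 = 0.512380
The influenza-present share is 0.73·0.298 = 0.217540.
P(influenza | fever, bacterial infection) = 0.217540 / 0.512380 ≈ 0.425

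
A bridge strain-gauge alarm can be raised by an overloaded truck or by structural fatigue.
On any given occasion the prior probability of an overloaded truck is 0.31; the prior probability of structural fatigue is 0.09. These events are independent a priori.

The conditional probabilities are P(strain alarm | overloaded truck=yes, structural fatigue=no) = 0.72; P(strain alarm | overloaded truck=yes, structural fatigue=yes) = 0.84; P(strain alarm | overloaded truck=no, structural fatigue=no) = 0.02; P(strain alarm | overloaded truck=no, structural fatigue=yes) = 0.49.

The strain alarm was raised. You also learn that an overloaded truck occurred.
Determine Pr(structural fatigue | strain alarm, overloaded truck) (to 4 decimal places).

Pr(structural fatigue | strain alarm, overloaded truck) ≈ 0.1034

P(strain alarm | overloaded truck) = 0.72×0.91 + 0.84×0.09 = 0.655200 + 0.075600 = 0.730800
Of this, 0.075600 comes from 0.84×0.09 (the structural fatigue=true cases).
P(structural fatigue | strain alarm, overloaded truck) = 0.075600 / 0.730800 ≈ 0.1034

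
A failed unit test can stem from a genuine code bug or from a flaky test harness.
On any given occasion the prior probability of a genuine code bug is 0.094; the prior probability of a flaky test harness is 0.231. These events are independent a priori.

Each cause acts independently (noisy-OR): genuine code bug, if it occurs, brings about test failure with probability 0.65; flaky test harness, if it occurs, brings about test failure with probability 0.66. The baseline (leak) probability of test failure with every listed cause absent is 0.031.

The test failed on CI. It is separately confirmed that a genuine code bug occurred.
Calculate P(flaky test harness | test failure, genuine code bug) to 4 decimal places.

Under noisy-OR, P(test failure | causes) = 1 − (1−0.031)·∏(1−qᵢ) over the active causes.
P(test failure | genuine code bug) = 0.66085*0.769 + 0.884689*0.231 = 0.508194 + 0.204363 = 0.712557
The flaky test harness-present share is 0.884689*0.231 = 0.204363.
Hence the posterior is 0.204363/0.712557 ≈ 0.2868.

P(flaky test harness | test failure, genuine code bug) ≈ 0.2868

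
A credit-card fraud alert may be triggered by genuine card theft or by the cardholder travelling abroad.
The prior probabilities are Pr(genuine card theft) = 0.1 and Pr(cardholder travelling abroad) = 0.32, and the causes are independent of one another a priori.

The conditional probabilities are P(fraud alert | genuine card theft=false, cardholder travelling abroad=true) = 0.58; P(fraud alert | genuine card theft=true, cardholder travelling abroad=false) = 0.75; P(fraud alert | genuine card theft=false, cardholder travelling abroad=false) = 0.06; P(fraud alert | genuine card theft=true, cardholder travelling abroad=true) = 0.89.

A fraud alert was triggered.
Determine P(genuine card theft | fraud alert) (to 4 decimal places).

Enumerate the 4 (genuine card theft, cardholder travelling abroad) configurations and weight by the priors:
  P(fraud alert) = 0.06×0.9×0.68 + 0.58×0.9×0.32 + 0.75×0.1×0.68 + 0.89×0.1×0.32
        = 0.036720 + 0.167040 + 0.051000 + 0.028480 = 0.283240
The terms with genuine card theft present sum to 0.079480, so
  P(genuine card theft | fraud alert) = 0.079480 / 0.283240 ≈ 0.2806

P(genuine card theft | fraud alert) ≈ 0.2806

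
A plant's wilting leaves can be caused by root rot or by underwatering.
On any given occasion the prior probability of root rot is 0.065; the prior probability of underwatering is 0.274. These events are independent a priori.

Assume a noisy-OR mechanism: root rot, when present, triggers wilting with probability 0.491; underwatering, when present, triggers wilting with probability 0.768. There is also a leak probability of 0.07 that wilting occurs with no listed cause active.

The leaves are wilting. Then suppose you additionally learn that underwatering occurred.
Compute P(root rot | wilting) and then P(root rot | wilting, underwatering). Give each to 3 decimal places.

Under noisy-OR, P(wilting | causes) = 1 − (1−0.07)·∏(1−qᵢ) over the active causes.
Numerator (weight on configurations with root rot): 0.024852 + 0.015854 = 0.040706
The normalizing constant is 0.07·0.935·0.726 + 0.78424·0.935·0.274 + 0.52663·0.065·0.726 + 0.890178·0.065·0.274 = 0.289137
P(root rot | wilting) = 0.040706/0.289137 ≈ 0.141

Now also conditioning on underwatering=true:
Numerator (weight on configurations with root rot): 0.890178*0.065 = 0.057862
Denominator P(wilting | underwatering): 0.78424*0.935 + 0.890178*0.065 = 0.791126
Posterior = 0.057862 / 0.791126 ≈ 0.073

P(root rot | wilting) ≈ 0.141; P(root rot | wilting, underwatering) ≈ 0.073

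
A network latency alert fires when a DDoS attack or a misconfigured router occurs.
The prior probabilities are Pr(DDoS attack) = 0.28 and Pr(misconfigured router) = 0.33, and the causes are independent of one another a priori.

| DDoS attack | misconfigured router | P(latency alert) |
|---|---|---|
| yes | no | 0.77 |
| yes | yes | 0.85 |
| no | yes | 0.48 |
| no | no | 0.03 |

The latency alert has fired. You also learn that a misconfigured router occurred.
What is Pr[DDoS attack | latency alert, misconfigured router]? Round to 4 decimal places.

Pr[DDoS attack | latency alert, misconfigured router] ≈ 0.4078

P(latency alert | misconfigured router) = 0.48*0.72 + 0.85*0.28 = 0.345600 + 0.238000 = 0.583600
The DDoS attack-present share is 0.85*0.28 = 0.238000.
So P(DDoS attack | latency alert, misconfigured router) = 0.238000/0.583600 ≈ 0.4078.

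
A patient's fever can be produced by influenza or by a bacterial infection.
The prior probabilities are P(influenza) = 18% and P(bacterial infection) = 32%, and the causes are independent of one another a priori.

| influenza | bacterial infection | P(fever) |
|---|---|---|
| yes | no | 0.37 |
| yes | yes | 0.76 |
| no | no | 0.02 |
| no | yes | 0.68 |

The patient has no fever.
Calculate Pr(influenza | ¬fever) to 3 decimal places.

Pr(influenza | ¬fever) ≈ 0.126

P(¬fever) = 0.98×0.82×0.68 + 0.32×0.82×0.32 + 0.63×0.18×0.68 + 0.24×0.18×0.32 = 0.546448 + 0.083968 + 0.077112 + 0.013824 = 0.721352
Restricting to configurations with influenza present: 0.077112 + 0.013824 = 0.090936.
Hence the posterior is 0.090936/0.721352 ≈ 0.126.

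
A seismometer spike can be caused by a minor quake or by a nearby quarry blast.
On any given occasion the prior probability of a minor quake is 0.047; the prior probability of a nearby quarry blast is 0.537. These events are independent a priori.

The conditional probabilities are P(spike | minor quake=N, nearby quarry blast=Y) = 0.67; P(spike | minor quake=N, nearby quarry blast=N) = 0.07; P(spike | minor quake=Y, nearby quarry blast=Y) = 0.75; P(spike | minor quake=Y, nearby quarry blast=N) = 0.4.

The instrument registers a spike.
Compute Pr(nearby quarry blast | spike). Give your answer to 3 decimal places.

For the numerator, keep only nearby quarry blast=true terms: 0.342880 + 0.018929 = 0.361809
The normalizing constant is 0.07*0.953*0.463 + 0.67*0.953*0.537 + 0.4*0.047*0.463 + 0.75*0.047*0.537 = 0.401400
Posterior = 0.361809 / 0.401400 ≈ 0.901

Pr(nearby quarry blast | spike) ≈ 0.901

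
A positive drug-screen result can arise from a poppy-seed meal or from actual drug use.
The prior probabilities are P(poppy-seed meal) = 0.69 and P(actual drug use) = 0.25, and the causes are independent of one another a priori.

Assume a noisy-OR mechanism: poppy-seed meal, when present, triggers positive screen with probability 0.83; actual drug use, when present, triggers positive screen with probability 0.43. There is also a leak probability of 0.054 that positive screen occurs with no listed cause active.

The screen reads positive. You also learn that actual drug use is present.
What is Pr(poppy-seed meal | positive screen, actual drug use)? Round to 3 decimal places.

Under noisy-OR, P(positive screen | causes) = 1 − (1−0.054)·∏(1−qᵢ) over the active causes.
P(positive screen | actual drug use) = 0.46078*0.31 + 0.908333*0.69 = 0.142842 + 0.626750 = 0.769592
Restricting to configurations with poppy-seed meal present: 0.908333*0.69 = 0.626750.
Hence the posterior is 0.626750/0.769592 ≈ 0.814.

Pr(poppy-seed meal | positive screen, actual drug use) ≈ 0.814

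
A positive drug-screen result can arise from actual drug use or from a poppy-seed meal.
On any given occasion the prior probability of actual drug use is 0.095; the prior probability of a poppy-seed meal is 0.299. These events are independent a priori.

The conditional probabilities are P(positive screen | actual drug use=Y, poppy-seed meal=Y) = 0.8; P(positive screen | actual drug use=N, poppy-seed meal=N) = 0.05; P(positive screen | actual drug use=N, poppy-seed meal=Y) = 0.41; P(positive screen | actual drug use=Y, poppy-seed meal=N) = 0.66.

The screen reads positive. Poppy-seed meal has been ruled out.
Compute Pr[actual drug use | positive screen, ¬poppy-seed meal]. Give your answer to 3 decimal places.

For the numerator, keep only actual drug use=true terms: 0.66*0.095 = 0.062700
Normalizer over all consistent configurations: 0.05*0.905 + 0.66*0.095 = 0.107950
P(actual drug use | positive screen, ¬poppy-seed meal) = 0.062700/0.107950 ≈ 0.581

Pr[actual drug use | positive screen, ¬poppy-seed meal] ≈ 0.581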